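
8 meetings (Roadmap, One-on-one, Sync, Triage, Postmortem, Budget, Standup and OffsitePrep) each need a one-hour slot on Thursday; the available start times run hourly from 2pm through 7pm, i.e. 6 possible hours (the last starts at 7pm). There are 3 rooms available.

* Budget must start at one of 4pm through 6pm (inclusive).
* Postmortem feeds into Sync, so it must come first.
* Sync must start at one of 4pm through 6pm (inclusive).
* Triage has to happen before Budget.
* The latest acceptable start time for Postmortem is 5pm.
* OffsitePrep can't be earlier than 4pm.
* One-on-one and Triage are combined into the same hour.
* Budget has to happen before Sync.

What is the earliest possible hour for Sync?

Sync is available from 4pm; precedence pushes Sync to at least 5pm; Sync's own window allows nothing later than 6pm.
Sync at 5pm is achievable: Budget -> 4pm; Roadmap -> 3pm; OffsitePrep -> 4pm; Triage -> 2pm; Standup -> 3pm; One-on-one -> 2pm; Postmortem -> 2pm; Sync -> 5pm.

5pm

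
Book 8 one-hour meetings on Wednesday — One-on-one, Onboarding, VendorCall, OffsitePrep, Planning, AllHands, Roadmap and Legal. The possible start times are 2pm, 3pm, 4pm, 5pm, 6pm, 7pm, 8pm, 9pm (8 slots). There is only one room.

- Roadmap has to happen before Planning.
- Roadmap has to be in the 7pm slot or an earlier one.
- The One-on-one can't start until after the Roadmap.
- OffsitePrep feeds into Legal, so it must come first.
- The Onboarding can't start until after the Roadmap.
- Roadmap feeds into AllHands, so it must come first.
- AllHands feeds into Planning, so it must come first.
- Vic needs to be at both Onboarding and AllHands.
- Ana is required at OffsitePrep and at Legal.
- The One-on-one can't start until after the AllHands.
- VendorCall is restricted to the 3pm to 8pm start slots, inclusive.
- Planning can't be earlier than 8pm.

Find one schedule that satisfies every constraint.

One-on-one -> 5pm; Onboarding -> 6pm; Legal -> 9pm; Planning -> 8pm; AllHands -> 4pm; Roadmap -> 2pm; OffsitePrep -> 7pm; VendorCall -> 3pm

Checking: Roadmap(2pm) before AllHands(4pm); AllHands(4pm) before One-on-one(5pm); AllHands(4pm) before Planning(8pm); OffsitePrep(7pm) before Legal(9pm); Roadmap(2pm) before Planning(8pm); Roadmap(2pm) before One-on-one(5pm); Roadmap(2pm) before Onboarding(6pm); OffsitePrep(7pm) != Legal(9pm); Onboarding(6pm) != AllHands(4pm); Planning=8pm in [8pm,9pm]; VendorCall=3pm in [3pm,8pm]; Roadmap=2pm in [2pm,7pm]; max 1 per slot (cap 1).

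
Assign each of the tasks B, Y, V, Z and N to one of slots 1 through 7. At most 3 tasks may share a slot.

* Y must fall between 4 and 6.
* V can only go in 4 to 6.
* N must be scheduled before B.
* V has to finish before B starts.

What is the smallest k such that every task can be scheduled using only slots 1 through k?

The precedence chain requires at least 2 distinct slots.
With at most 3 per slot and 5 tasks, at least 2 slots are needed.
Propagating the time windows through the other constraints, B can't land before 5, so the schedule must run through at least slot 5.
5 works (last occupied slot: 5): for example Z -> 1; N -> 1; B -> 5; V -> 4; Y -> 4.

5 slots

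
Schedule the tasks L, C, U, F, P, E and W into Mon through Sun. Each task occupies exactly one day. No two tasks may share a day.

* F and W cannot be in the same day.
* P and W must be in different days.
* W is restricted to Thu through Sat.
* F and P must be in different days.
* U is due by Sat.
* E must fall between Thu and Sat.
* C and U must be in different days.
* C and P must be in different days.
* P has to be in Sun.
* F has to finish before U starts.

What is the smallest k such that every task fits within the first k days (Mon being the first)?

7 days

The precedence chain requires at least 2 distinct days.
With at most 1 per day and 7 tasks, at least 7 days are needed.
P can't be placed before Sun — that is day 7 counting from Mon — so the schedule must run through at least 7 days.
7 works (last occupied day: Sun): for example W in Fri, F in Mon, L in Wed, E in Thu, C in Sat, P in Sun, U in Tue.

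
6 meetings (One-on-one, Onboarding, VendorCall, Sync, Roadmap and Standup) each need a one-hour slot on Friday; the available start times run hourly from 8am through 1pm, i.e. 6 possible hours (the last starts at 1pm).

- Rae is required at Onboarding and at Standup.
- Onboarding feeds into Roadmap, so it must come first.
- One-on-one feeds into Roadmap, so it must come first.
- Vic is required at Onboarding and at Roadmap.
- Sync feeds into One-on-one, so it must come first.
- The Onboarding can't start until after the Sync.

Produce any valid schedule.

Roadmap -> 10am, VendorCall -> 8am, One-on-one -> 9am, Sync -> 8am, Onboarding -> 9am, Standup -> 8am

Checking: Sync(8am) before Onboarding(9am); Sync(8am) before One-on-one(9am); One-on-one(9am) before Roadmap(10am); Onboarding(9am) before Roadmap(10am); Onboarding(9am) != Roadmap(10am); Onboarding(9am) != Standup(8am).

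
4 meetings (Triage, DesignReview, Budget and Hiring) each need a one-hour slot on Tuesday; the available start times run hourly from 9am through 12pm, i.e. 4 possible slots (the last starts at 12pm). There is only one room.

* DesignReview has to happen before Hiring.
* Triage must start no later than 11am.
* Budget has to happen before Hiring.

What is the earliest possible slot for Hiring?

Precedence pushes Hiring to at least 10am.
Hiring at 12pm is achievable: Hiring=12pm; Budget=11am; DesignReview=10am; Triage=9am.
Nothing earlier works — the capacity limit rule out every slot before 12pm.

12pm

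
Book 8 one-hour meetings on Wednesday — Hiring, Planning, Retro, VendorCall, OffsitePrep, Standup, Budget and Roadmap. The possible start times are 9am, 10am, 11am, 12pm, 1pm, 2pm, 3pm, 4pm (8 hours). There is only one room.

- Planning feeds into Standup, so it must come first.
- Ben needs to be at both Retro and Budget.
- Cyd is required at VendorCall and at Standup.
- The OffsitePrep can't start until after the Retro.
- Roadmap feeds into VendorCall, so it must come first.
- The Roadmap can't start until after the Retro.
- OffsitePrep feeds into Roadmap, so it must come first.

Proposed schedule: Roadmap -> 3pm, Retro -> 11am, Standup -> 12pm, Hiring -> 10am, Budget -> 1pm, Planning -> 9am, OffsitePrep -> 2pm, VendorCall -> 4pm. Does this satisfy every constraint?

Yes, all constraints hold

OffsitePrep feeds into Roadmap, so it must come first — holds.
The OffsitePrep can't start until after the Retro — holds.
Roadmap feeds into VendorCall, so it must come first — holds.
There is only one room — holds.
Cyd is required at VendorCall and at Standup — holds.
Planning feeds into Standup, so it must come first — holds.
Ben needs to be at both Retro and Budget — holds.
The Roadmap can't start until after the Retro — holds.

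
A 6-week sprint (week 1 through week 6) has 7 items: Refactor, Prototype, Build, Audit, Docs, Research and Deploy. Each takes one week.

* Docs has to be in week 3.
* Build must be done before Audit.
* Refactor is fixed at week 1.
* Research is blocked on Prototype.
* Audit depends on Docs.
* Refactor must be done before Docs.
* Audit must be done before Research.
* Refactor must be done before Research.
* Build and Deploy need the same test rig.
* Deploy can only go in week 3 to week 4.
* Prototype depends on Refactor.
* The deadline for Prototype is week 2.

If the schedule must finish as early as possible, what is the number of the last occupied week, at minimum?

The precedence chain requires at least 4 distinct weeks.
Propagating the time windows through the other constraints, Research can't land before week 5, so the schedule must run through at least week 5.
5 works (last occupied week: week 5): for example Refactor in week 1, Prototype in week 2, Research in week 5, Deploy in week 3, Docs in week 3, Audit in week 4, Build in week 1.

5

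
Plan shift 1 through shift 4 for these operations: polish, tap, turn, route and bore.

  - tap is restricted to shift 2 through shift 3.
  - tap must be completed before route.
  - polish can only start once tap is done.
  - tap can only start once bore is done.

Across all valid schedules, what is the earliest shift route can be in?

shift 3

Precedence pushes route to at least shift 3.
route at shift 3 is achievable: polish in shift 3; tap in shift 2; bore in shift 1; route in shift 3; turn in shift 1.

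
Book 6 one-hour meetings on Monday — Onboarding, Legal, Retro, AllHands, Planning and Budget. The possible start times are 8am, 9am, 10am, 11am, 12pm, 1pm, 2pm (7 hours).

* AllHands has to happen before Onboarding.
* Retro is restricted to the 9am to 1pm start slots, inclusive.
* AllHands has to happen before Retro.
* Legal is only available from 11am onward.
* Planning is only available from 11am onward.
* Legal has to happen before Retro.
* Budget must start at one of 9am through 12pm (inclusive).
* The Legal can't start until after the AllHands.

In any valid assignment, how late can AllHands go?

11am

Downstream work caps AllHands at 11am.
AllHands at 11am is achievable: AllHands in 11am; Legal in 12pm; Budget in 9am; Onboarding in 12pm; Retro in 1pm; Planning in 11am.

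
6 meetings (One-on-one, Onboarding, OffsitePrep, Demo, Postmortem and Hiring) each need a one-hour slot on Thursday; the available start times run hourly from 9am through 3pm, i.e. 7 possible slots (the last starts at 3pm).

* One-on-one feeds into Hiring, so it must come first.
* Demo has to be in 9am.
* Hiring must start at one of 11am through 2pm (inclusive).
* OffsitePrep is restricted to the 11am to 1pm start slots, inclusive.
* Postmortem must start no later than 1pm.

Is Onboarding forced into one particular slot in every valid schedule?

Onboarding can be 9am (e.g. Hiring -> 11am; OffsitePrep -> 11am; Onboarding -> 9am; Demo -> 9am; One-on-one -> 9am; Postmortem -> 9am) or 10am (e.g. Hiring -> 11am; Onboarding -> 10am; Demo -> 9am; Postmortem -> 9am; One-on-one -> 9am; OffsitePrep -> 11am).

No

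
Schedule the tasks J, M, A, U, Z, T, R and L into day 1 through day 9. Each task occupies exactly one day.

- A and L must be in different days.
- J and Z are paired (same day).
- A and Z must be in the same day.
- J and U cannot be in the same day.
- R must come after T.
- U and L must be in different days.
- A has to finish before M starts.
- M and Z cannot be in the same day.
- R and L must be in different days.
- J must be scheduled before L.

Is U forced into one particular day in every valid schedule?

U can be day 1 (e.g. L=day 3, Z=day 2, U=day 1, T=day 1, A=day 2, R=day 2, J=day 2, M=day 3) or day 2 (e.g. R=day 2, T=day 1, A=day 1, Z=day 1, L=day 3, U=day 2, M=day 2, J=day 1).

No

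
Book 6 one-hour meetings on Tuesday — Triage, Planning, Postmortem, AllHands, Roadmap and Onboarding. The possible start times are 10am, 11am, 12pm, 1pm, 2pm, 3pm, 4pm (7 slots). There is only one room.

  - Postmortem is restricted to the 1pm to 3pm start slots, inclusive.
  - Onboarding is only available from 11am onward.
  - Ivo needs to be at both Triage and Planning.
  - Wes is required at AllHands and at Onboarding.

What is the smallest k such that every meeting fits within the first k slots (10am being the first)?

6 slots

With at most 1 per slot and 6 meetings, at least 6 slots are needed.
Postmortem can't be placed before 1pm — that is slot 4 counting from 10am — so the schedule must run through at least 4 slots.
6 works (last occupied slot: 3pm): for example Onboarding=11am, Roadmap=3pm, Postmortem=1pm, Planning=12pm, Triage=10am, AllHands=2pm.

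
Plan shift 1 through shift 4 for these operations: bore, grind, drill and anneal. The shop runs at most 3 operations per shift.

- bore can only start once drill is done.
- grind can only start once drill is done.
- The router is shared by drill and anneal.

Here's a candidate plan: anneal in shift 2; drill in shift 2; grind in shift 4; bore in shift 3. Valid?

No. The router is shared by drill and anneal is not satisfied.

bore can only start once drill is done — holds.
The shop runs at most 3 operations per shift — holds.
grind can only start once drill is done — holds.
The router is shared by drill and anneal — violated.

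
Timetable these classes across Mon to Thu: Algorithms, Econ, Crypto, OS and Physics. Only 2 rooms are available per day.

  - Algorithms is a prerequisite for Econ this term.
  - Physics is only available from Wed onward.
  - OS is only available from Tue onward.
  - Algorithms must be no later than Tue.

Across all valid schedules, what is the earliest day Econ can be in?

Tue

Precedence pushes Econ to at least Tue.
Econ at Tue is achievable: OS -> Tue; Econ -> Tue; Algorithms -> Mon; Physics -> Wed; Crypto -> Mon.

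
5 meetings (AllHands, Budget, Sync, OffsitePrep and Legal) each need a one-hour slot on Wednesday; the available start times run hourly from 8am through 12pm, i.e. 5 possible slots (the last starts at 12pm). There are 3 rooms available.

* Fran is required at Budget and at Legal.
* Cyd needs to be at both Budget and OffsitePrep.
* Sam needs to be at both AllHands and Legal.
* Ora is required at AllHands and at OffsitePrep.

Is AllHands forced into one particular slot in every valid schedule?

AllHands can be 8am (e.g. Budget in 8am, OffsitePrep in 9am, AllHands in 8am, Legal in 9am, Sync in 8am) or 9am (e.g. OffsitePrep -> 10am, AllHands -> 9am, Legal -> 10am, Budget -> 8am, Sync -> 8am).

No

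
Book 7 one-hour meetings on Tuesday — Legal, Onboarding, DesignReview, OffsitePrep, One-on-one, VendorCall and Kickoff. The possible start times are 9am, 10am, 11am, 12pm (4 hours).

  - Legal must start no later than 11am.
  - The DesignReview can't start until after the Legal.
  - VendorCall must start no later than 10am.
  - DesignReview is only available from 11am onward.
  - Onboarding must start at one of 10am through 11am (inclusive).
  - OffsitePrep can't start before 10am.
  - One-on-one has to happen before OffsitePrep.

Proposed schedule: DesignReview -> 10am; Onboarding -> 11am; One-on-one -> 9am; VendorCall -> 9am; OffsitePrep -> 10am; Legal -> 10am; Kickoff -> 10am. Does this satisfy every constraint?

Onboarding must start at one of 10am through 11am (inclusive) — holds.
One-on-one has to happen before OffsitePrep — holds.
Legal must start no later than 11am — holds.
DesignReview is only available from 11am onward — violated.
VendorCall must start no later than 10am — holds.
OffsitePrep can't start before 10am — holds.
The DesignReview can't start until after the Legal — violated.

Invalid. DesignReview is only available from 11am onward.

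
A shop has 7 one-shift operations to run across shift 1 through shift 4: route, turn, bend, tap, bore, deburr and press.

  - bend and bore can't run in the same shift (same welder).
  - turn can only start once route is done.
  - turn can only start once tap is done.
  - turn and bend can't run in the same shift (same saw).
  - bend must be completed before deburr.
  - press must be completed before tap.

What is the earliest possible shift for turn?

Precedence pushes turn to at least shift 3.
turn at shift 3 is achievable: deburr=shift 2, bend=shift 1, tap=shift 2, bore=shift 2, turn=shift 3, route=shift 1, press=shift 1.

shift 3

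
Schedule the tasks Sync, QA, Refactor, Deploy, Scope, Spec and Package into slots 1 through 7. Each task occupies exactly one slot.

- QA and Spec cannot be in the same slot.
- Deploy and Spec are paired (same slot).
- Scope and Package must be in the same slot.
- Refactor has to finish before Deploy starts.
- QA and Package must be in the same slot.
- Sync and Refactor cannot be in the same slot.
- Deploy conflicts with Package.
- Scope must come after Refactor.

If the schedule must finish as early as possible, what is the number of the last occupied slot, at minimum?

The precedence chain requires at least 2 distinct slots.
Could 2 slots be enough, i.e. nothing placed later than 2? No: Scope must come after Refactor (at 1 or later) → {2}; Refactor must come before Scope (at 2 or earlier) → {1}; Deploy must come after Refactor (at 1 or later) → {2}; Package must be in the same slot as Scope (in {2}) → {2}; Package can't share with Deploy (2) → nothing is left.
So 2 slots is not enough.
3 works (last occupied slot: 3): for example Spec=2; Scope=3; Package=3; Deploy=2; Refactor=1; QA=3; Sync=2.

slot 3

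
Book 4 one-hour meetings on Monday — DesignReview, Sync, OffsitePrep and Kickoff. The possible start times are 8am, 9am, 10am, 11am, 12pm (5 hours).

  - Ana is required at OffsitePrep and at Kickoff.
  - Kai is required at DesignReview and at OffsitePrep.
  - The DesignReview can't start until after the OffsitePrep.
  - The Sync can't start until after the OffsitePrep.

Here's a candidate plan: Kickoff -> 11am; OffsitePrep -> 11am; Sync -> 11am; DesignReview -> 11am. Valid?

No — it violates: Kai is required at DesignReview and at OffsitePrep

Ana is required at OffsitePrep and at Kickoff — violated.
The Sync can't start until after the OffsitePrep — violated.
The DesignReview can't start until after the OffsitePrep — violated.
Kai is required at DesignReview and at OffsitePrep — violated.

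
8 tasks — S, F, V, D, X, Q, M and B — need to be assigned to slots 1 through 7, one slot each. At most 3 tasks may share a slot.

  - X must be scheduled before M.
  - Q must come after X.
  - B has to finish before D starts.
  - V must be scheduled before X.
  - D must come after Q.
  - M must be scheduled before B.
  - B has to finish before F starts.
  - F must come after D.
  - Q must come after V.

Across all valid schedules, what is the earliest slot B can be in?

4

Precedence pushes B to at least 4; downstream work caps B at 5.
B at 4 is achievable: S in 1, M in 3, D in 5, B in 4, Q in 3, X in 2, F in 6, V in 1.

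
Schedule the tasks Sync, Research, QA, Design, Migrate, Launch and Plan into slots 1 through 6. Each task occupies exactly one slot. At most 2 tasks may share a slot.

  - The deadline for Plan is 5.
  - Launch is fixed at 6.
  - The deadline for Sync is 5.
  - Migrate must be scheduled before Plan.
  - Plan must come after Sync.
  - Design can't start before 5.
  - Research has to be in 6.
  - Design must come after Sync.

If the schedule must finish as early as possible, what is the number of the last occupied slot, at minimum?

slot 6

The precedence chain requires at least 2 distinct slots.
With at most 2 per slot and 7 tasks, at least 4 slots are needed.
Research can't be placed before 6, so the schedule must run through at least slot 6.
6 works (last occupied slot: 6): for example Migrate -> 1; Sync -> 1; Launch -> 6; Design -> 5; QA -> 2; Research -> 6; Plan -> 2.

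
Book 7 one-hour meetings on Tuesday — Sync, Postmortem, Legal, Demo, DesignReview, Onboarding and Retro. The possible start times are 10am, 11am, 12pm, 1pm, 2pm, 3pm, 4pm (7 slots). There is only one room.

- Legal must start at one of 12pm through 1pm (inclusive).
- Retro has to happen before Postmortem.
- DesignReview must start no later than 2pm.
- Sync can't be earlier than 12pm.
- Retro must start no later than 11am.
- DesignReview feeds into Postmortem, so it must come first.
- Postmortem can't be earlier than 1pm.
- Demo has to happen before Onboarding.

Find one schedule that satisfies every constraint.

Legal in 12pm, Postmortem in 1pm, DesignReview in 11am, Onboarding in 4pm, Sync in 2pm, Retro in 10am, Demo in 3pm

Checking: Retro(10am) before Postmortem(1pm); Demo(3pm) before Onboarding(4pm); DesignReview(11am) before Postmortem(1pm); Sync=2pm in [12pm,4pm]; DesignReview=11am in [10am,2pm]; Legal=12pm in [12pm,1pm]; Postmortem=1pm in [1pm,4pm]; Retro=10am in [10am,11am]; max 1 per slot (cap 1).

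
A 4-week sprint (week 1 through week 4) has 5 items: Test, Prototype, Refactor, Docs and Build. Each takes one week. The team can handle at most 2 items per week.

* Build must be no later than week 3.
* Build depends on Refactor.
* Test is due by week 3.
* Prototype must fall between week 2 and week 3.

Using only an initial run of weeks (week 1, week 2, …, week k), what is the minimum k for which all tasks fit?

3

The precedence chain requires at least 2 distinct weeks.
With at most 2 per week and 5 tasks, at least 3 weeks are needed.
3 works (last occupied week: week 3): for example Build -> week 2; Test -> week 1; Docs -> week 3; Prototype -> week 2; Refactor -> week 1.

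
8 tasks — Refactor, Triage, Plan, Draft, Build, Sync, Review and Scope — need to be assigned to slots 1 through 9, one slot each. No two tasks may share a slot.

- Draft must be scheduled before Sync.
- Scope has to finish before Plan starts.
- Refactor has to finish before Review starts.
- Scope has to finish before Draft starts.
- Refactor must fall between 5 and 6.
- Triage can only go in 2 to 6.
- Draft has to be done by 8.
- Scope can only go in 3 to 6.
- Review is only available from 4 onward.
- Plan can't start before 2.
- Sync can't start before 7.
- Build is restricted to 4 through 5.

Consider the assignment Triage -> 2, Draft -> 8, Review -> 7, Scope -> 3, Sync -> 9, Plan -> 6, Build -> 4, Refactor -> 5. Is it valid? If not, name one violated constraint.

Draft has to be done by 8 — holds.
Scope has to finish before Plan starts — holds.
Review is only available from 4 onward — holds.
Draft must be scheduled before Sync — holds.
No two tasks may share a slot — holds.
Sync can't start before 7 — holds.
Refactor has to finish before Review starts — holds.
Scope can only go in 3 to 6 — holds.
Plan can't start before 2 — holds.
Scope has to finish before Draft starts — holds.
Refactor must fall between 5 and 6 — holds.
Triage can only go in 2 to 6 — holds.
Build is restricted to 4 through 5 — holds.

Valid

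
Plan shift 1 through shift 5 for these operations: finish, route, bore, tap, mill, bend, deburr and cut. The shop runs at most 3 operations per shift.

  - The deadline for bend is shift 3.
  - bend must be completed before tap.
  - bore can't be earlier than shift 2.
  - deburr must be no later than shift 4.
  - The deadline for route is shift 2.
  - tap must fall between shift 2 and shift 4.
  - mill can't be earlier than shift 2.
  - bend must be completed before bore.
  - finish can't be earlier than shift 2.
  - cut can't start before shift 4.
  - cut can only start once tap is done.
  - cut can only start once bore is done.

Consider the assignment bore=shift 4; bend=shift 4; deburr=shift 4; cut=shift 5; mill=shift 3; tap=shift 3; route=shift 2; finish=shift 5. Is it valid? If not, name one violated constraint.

bend must be completed before tap — violated.
cut can only start once bore is done — holds.
bend must be completed before bore — violated.
deburr must be no later than shift 4 — holds.
tap must fall between shift 2 and shift 4 — holds.
bore can't be earlier than shift 2 — holds.
The shop runs at most 3 operations per shift — holds.
The deadline for route is shift 2 — holds.
mill can't be earlier than shift 2 — holds.
cut can't start before shift 4 — holds.
The deadline for bend is shift 3 — violated.
finish can't be earlier than shift 2 — holds.
cut can only start once tap is done — holds.

No — it violates: bend must be completed before tap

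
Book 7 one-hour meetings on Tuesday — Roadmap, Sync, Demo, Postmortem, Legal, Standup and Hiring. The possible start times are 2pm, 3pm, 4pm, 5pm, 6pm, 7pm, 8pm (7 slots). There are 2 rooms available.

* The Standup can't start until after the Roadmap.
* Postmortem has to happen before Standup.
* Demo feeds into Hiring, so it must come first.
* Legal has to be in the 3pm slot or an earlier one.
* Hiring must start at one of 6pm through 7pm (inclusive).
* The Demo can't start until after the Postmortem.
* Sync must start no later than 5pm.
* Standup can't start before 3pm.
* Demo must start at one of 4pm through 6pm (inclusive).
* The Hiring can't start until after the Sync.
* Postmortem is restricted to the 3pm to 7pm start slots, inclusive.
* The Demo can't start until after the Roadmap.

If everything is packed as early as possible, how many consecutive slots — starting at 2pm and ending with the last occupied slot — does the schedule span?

The precedence chain requires at least 3 distinct slots.
With at most 2 per slot and 7 meetings, at least 4 slots are needed.
Hiring can't be placed before 6pm — that is slot 5 counting from 2pm — so the schedule must run through at least 5 slots.
5 works (last occupied slot: 6pm): for example Postmortem in 3pm, Sync in 2pm, Standup in 4pm, Hiring in 6pm, Legal in 2pm, Demo in 4pm, Roadmap in 3pm.

5 slots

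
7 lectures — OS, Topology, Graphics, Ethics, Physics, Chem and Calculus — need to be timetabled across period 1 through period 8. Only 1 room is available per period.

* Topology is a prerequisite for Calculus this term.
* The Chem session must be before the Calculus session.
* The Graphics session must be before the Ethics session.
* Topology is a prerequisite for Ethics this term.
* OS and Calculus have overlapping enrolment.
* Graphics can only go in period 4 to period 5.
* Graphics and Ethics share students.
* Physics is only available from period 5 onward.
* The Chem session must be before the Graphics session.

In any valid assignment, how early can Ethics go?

period 5

Precedence pushes Ethics to at least period 5.
Ethics at period 5 is achievable: OS -> period 7, Topology -> period 1, Physics -> period 6, Chem -> period 2, Graphics -> period 4, Ethics -> period 5, Calculus -> period 3.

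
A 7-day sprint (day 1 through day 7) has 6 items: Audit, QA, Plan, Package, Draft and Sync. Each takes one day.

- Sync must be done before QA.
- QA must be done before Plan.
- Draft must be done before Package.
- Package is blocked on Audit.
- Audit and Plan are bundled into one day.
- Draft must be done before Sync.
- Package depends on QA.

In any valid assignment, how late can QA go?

Precedence pushes QA to at least day 3; downstream work caps QA at day 5.
QA at day 5 is achievable: Sync -> day 2, Draft -> day 1, Audit -> day 6, QA -> day 5, Package -> day 7, Plan -> day 6.

day 5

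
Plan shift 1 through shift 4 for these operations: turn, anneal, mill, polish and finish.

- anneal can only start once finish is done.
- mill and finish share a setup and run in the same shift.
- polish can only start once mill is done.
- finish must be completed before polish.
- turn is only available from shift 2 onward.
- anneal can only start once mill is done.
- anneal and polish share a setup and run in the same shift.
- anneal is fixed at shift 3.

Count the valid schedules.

6

Splitting on turn: it can be shift 2 (2), shift 3 (2), shift 4 (2). Listing each branch's schedules as (anneal, mill, polish, finish) by shift number:
turn=shift 2: (3,1,3,1) (3,2,3,2) — 2.
turn=shift 3: (3,1,3,1) (3,2,3,2) — 2.
turn=shift 4: (3,1,3,1) (3,2,3,2) — 2.
Summing: 2 + 2 + 2 = 6.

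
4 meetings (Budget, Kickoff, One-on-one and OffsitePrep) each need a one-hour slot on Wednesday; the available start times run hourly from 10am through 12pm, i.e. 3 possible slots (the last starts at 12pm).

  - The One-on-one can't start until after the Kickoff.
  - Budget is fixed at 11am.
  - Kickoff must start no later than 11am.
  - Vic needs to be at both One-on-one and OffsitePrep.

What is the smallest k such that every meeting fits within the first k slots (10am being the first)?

The precedence chain requires at least 2 distinct slots.
2 works (last occupied slot: 11am): for example OffsitePrep=10am, Budget=11am, One-on-one=11am, Kickoff=10am.

2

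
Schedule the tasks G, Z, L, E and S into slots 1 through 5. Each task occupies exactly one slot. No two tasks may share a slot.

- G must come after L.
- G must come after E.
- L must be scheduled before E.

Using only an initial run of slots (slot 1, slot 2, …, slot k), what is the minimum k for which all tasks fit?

The precedence chain requires at least 3 distinct slots.
With at most 1 per slot and 5 tasks, at least 5 slots are needed.
5 works (last occupied slot: 5): for example L -> 1, S -> 5, G -> 3, E -> 2, Z -> 4.

5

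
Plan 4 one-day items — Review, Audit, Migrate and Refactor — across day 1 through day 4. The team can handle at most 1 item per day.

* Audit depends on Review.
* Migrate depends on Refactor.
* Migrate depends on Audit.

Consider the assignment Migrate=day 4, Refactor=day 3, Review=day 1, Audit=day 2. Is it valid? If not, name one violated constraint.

Audit depends on Review — holds.
The team can handle at most 1 item per day — holds.
Migrate depends on Audit — holds.
Migrate depends on Refactor — holds.

Yes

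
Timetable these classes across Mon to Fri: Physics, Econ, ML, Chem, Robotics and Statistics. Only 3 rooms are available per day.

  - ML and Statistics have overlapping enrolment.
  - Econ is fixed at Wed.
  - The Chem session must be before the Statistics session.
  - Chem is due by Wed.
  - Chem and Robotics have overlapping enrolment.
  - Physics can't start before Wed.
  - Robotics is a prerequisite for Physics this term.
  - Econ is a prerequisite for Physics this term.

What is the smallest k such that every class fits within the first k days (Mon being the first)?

4

The precedence chain requires at least 2 distinct days.
With at most 3 per day and 6 classes, at least 2 days are needed.
Propagating the time windows through the other constraints, Physics can't land before Thu — that is day 4 counting from Mon — so the schedule must run through at least 4 days.
4 works (last occupied day: Thu): for example Econ -> Wed, ML -> Mon, Statistics -> Tue, Physics -> Thu, Chem -> Mon, Robotics -> Tue.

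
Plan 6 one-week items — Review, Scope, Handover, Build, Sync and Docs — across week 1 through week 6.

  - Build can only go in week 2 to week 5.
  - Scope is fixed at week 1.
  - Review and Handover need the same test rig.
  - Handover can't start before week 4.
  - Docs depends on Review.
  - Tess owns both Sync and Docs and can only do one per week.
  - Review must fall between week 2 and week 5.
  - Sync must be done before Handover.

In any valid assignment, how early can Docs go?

week 3

Precedence pushes Docs to at least week 3.
Docs at week 3 is achievable: Scope=week 1, Docs=week 3, Sync=week 1, Handover=week 4, Review=week 2, Build=week 2.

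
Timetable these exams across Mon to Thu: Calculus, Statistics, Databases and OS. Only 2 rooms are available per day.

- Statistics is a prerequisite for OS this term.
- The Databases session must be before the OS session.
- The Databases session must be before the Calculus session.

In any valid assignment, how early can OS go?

Tue

Precedence pushes OS to at least Tue.
OS at Tue is achievable: Statistics=Mon; Calculus=Tue; OS=Tue; Databases=Mon.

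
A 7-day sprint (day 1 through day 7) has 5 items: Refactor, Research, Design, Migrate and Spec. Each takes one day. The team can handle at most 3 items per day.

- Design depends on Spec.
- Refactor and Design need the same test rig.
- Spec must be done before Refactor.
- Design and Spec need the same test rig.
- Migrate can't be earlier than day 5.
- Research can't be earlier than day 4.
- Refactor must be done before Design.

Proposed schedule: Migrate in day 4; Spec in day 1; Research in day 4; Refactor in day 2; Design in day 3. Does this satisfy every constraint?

Research can't be earlier than day 4 — holds.
Migrate can't be earlier than day 5 — violated.
The team can handle at most 3 items per day — holds.
Design and Spec need the same test rig — holds.
Design depends on Spec — holds.
Refactor and Design need the same test rig — holds.
Refactor must be done before Design — holds.
Spec must be done before Refactor — holds.

Invalid. Migrate can't be earlier than day 5.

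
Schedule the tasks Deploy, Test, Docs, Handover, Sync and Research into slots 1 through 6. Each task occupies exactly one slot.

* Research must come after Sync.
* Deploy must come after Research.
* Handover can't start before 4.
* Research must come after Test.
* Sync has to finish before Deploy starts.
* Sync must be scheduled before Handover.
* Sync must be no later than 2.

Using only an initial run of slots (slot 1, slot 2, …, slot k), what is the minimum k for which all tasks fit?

The precedence chain requires at least 3 distinct slots.
Handover can't be placed before 4, so the schedule must run through at least slot 4.
4 works (last occupied slot: 4): for example Deploy in 3, Docs in 1, Handover in 4, Test in 1, Sync in 1, Research in 2.

4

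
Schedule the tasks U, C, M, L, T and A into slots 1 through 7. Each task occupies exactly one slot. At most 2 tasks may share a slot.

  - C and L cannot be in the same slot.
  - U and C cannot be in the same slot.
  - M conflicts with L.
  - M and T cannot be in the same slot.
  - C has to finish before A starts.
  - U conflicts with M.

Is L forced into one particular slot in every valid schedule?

L can be 1 (e.g. U -> 1, L -> 1, M -> 2, T -> 3, C -> 2, A -> 3) or 2 (e.g. C=1, U=3, A=2, L=2, M=1, T=3).

No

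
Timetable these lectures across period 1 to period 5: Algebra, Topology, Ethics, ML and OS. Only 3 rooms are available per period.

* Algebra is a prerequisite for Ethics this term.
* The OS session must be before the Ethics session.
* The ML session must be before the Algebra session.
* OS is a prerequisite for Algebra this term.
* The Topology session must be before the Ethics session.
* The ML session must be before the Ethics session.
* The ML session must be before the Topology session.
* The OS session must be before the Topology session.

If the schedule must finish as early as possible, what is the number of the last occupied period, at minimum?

The precedence chain requires at least 3 distinct periods.
With at most 3 per period and 5 lectures, at least 2 periods are needed.
3 works (last occupied period: period 3): for example ML=period 1, Algebra=period 2, Ethics=period 3, OS=period 1, Topology=period 2.

period 3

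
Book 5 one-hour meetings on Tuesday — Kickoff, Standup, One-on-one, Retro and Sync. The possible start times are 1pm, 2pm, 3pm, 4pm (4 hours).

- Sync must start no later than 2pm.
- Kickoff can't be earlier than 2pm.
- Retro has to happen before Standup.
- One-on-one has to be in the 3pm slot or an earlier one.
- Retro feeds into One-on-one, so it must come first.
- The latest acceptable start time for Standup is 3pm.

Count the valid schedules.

30

Splitting on Kickoff: it can be 2pm (10), 3pm (10), 4pm (10). Listing each branch's schedules as (Standup, One-on-one, Retro, Sync):
Kickoff=2pm: (2pm,2pm,1pm,1pm) (2pm,2pm,1pm,2pm) (2pm,3pm,1pm,1pm) (2pm,3pm,1pm,2pm) (3pm,2pm,1pm,1pm) (3pm,2pm,1pm,2pm) (3pm,3pm,1pm,1pm) (3pm,3pm,1pm,2pm) (3pm,3pm,2pm,1pm) (3pm,3pm,2pm,2pm) — 10.
Kickoff=3pm: (2pm,2pm,1pm,1pm) (2pm,2pm,1pm,2pm) (2pm,3pm,1pm,1pm) (2pm,3pm,1pm,2pm) (3pm,2pm,1pm,1pm) (3pm,2pm,1pm,2pm) (3pm,3pm,1pm,1pm) (3pm,3pm,1pm,2pm) (3pm,3pm,2pm,1pm) (3pm,3pm,2pm,2pm) — 10.
Kickoff=4pm: (2pm,2pm,1pm,1pm) (2pm,2pm,1pm,2pm) (2pm,3pm,1pm,1pm) (2pm,3pm,1pm,2pm) (3pm,2pm,1pm,1pm) (3pm,2pm,1pm,2pm) (3pm,3pm,1pm,1pm) (3pm,3pm,1pm,2pm) (3pm,3pm,2pm,1pm) (3pm,3pm,2pm,2pm) — 10.
Summing: 10 + 10 + 10 = 30.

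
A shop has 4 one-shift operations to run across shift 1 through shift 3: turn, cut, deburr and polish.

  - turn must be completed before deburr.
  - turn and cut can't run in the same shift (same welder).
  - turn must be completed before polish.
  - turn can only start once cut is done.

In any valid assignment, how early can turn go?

shift 2

Precedence pushes turn to at least shift 2; downstream work caps turn at shift 2.
turn at shift 2 is achievable: cut=shift 1; turn=shift 2; deburr=shift 3; polish=shift 3.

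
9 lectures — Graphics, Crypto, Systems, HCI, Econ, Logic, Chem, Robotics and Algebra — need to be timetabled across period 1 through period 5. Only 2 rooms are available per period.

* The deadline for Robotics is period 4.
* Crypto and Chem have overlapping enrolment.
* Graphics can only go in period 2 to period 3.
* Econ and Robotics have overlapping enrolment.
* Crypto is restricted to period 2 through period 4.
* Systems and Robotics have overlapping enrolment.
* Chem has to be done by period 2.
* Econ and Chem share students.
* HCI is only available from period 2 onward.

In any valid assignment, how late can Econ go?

period 5

Econ at period 5 is achievable: Systems -> period 3, Robotics -> period 1, Algebra -> period 4, Chem -> period 1, Crypto -> period 2, Graphics -> period 2, HCI -> period 3, Logic -> period 4, Econ -> period 5.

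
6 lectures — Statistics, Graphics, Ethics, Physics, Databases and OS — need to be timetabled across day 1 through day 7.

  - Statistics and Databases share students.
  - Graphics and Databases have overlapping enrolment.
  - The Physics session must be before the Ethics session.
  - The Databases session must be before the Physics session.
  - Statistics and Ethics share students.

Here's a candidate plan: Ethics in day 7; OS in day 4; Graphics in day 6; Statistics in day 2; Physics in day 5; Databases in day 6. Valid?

No — it violates: Graphics and Databases have overlapping enrolment

Statistics and Ethics share students — holds.
The Databases session must be before the Physics session — violated.
Graphics and Databases have overlapping enrolment — violated.
The Physics session must be before the Ethics session — holds.
Statistics and Databases share students — holds.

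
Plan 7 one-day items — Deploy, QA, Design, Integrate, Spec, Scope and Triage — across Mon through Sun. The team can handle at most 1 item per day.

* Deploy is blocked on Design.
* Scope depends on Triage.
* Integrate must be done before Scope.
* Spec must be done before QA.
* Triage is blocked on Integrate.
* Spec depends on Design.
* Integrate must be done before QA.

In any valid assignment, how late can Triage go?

Sat

Precedence pushes Triage to at least Tue; downstream work caps Triage at Sat.
Triage at Sat is achievable: Scope -> Sun, Spec -> Wed, Integrate -> Mon, Triage -> Sat, QA -> Thu, Deploy -> Fri, Design -> Tue.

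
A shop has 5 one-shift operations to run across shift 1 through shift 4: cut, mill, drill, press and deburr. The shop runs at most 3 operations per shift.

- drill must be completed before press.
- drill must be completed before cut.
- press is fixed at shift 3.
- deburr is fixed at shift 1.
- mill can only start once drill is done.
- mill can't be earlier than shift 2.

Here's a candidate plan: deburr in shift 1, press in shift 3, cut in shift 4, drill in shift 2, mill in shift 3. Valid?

Yes, all constraints hold

mill can't be earlier than shift 2 — holds.
deburr is fixed at shift 1 — holds.
drill must be completed before press — holds.
The shop runs at most 3 operations per shift — holds.
drill must be completed before cut — holds.
mill can only start once drill is done — holds.
press is fixed at shift 3 — holds.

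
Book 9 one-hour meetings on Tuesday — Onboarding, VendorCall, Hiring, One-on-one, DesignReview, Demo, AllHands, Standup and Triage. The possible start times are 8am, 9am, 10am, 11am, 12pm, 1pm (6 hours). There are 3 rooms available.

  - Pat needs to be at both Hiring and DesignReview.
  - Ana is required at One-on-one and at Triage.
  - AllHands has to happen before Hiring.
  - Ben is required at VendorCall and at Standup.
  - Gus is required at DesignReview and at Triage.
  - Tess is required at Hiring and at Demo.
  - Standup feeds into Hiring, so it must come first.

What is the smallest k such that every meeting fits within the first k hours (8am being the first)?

The precedence chain requires at least 2 distinct hours.
With at most 3 per hour and 9 meetings, at least 3 hours are needed.
3 works (last occupied hour: 10am): for example Onboarding in 8am, Hiring in 9am, Standup in 8am, AllHands in 8am, VendorCall in 9am, One-on-one in 10am, Triage in 9am, Demo in 10am, DesignReview in 10am.

3 hours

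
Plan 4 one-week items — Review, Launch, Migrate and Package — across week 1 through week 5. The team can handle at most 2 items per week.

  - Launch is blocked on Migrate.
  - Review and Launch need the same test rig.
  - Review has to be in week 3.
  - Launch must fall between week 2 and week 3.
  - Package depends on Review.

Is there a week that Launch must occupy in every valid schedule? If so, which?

Launch's window is week 2–week 3.
Review is fixed at week 3, and Launch can't share a week with Review.
So Launch must be week 2.

week 2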